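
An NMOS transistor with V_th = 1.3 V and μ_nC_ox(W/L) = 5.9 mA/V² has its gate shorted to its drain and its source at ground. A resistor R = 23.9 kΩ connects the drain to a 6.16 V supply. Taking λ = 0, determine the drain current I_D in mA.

I_D = 0.193 mA

With gate tied to drain, V_GS = V_DS ≥ V_GS − V_th, so the device is in saturation.
KCL at the drain: ½ k_n (V_GS − V_th)² = (V_DD − V_GS)/R.
Let x = V_GS − 1.3. Then 70.5 x² + x − 4.86 = 0, giving x = 0.256 V (positive root), so V_GS = 1.56 V.
I_D = (V_DD − V_GS)/R = (6.16 − 1.56) / 23.9 = 0.193 mA.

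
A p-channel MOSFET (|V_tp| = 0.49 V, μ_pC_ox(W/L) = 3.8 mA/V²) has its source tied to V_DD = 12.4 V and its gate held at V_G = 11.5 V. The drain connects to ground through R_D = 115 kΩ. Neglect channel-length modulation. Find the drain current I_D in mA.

I_D = 0.107 mA

V_SG = V_DD − V_G = 12.4 − 11.5 = 0.9 V, so V_ov = 0.9 − 0.49 = 0.41 V.
Assume saturation: I_D = ½ k_p V_ov² = 0.5 × 3.8 × 0.41² = 0.319 mA, giving V_SD = V_DD − I_D R_D = 12.4 − 0.319 × 115 = -24.3 V.
But -24.3 V < V_ov = 0.41 V, so the device is actually in triode.
In triode I_D = k_p[V_ov V_SD − ½ V_SD²] and I_D = (V_DD − V_SD)/R_D. Equating: 218 V_SD² − 180.2 V_SD + 12.4 = 0, giving V_SD = 0.0758 V (the root below V_ov).
I_D = (12.4 − 0.0758) / 115 = 0.107 mA.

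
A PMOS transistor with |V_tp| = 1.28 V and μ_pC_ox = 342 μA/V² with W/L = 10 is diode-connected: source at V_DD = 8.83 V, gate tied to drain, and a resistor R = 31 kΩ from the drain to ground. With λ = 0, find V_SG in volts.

With gate tied to drain, V_SG = V_SD ≥ V_SG − |V_tp|, so the device is in saturation.
k_p = μ_pC_ox · (W/L) = 3.42 mA/V².
KCL at the drain: ½ k_p (V_SG − |V_tp|)² = (V_DD − V_SG)/R.
Let x = V_SG − 1.28. Then 53 x² + x − 7.55 = 0, giving x = 0.368 V (positive root), so V_SG = 1.65 V.
I_D = (V_DD − V_SG)/R = (8.83 − 1.65) / 31 = 0.232 mA.

V_SG = 1.65 V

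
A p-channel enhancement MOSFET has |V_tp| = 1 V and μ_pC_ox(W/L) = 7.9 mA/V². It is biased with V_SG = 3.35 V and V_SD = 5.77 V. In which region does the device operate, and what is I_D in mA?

Saturation; I_D = 21.8 mA

V_ov = V_SG − |V_tp| = 3.35 − 1 = 2.35 V.
Since V_SD = 5.77 V ≥ V_ov = 2.35 V, the device is in saturation.
I_D = ½ k_p V_ov² = 0.5 × 7.9 × 2.35² = 21.8 mA.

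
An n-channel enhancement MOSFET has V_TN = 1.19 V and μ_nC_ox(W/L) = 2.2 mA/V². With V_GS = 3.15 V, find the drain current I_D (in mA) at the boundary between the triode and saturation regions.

At the boundary V_DS = V_ov = V_GS − V_TN = 3.15 − 1.19 = 1.96 V.
I_D = ½ k_n V_ov² = 0.5 × 2.2 × 1.96² = 4.23 mA.

I_D = 4.23 mA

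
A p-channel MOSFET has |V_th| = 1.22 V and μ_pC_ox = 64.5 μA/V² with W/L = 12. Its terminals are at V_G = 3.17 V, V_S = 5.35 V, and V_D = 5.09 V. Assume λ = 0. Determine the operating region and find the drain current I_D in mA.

Triode; I_D = 0.167 mA

V_SG = V_S − V_G = 5.35 − 3.17 = 2.18 V; V_SD = V_S − V_D = 5.35 − 5.09 = 0.26 V.
k_p = μ_pC_ox · (W/L) = 0.774 mA/V².
V_ov = V_SG − |V_th| = 2.18 − 1.22 = 0.96 V.
Since V_SD = 0.26 V < V_ov = 0.96 V, the device is in the triode region.
I_D = k_p [V_ov · V_SD − ½ V_SD²] = 0.774 × [0.96 × 0.26 − 0.5 × 0.26²] = 0.167 mA.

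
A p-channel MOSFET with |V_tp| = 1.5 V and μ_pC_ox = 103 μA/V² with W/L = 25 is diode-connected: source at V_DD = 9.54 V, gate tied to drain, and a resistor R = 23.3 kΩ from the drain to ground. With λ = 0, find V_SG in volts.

With gate tied to drain, V_SG = V_SD ≥ V_SG − |V_tp|, so the device is in saturation.
k_p = μ_pC_ox · (W/L) = 2.575 mA/V².
KCL at the drain: ½ k_p (V_SG − |V_tp|)² = (V_DD − V_SG)/R.
Let x = V_SG − 1.5. Then 30 x² + x − 8.04 = 0, giving x = 0.501 V (positive root), so V_SG = 2 V.
I_D = (V_DD − V_SG)/R = (9.54 − 2) / 23.3 = 0.324 mA.

V_SG = 2.00 V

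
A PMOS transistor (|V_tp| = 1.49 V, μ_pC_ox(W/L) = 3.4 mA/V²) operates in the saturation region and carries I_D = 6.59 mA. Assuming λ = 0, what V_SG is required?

In saturation I_D = ½ k_p (V_SG − |V_tp|)², so V_SG − |V_tp| = √(2 I_D / k_p) = √(2 × 6.59 / 3.4) = 1.97 V.
V_SG = 1.49 + 1.97 = 3.46 V.

V_SG = 3.46 V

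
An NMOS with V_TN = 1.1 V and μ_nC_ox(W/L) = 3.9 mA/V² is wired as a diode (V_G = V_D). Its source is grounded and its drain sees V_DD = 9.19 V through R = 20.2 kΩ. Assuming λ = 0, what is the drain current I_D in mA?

I_D = 0.379 mA

With gate tied to drain, V_GS = V_DS ≥ V_GS − V_TN, so the device is in saturation.
KCL at the drain: ½ k_n (V_GS − V_TN)² = (V_DD − V_GS)/R.
Let x = V_GS − 1.1. Then 39.4 x² + x − 8.09 = 0, giving x = 0.441 V (positive root), so V_GS = 1.54 V.
I_D = (V_DD − V_GS)/R = (9.19 − 1.54) / 20.2 = 0.379 mA.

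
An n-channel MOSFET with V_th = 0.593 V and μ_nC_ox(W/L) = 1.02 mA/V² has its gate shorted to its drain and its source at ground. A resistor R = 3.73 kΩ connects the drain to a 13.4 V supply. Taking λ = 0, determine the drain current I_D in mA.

I_D = 2.80 mA

With gate tied to drain, V_GS = V_DS ≥ V_GS − V_th, so the device is in saturation.
KCL at the drain: ½ k_n (V_GS − V_th)² = (V_DD − V_GS)/R.
Let x = V_GS − 0.593. Then 1.9 x² + x − 12.81 = 0, giving x = 2.35 V (positive root), so V_GS = 2.94 V.
I_D = (V_DD − V_GS)/R = (13.4 − 2.94) / 3.73 = 2.8 mA.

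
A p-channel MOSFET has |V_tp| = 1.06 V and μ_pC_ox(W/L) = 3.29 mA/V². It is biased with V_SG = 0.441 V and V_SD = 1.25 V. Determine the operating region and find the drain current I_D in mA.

Cutoff; I_D = 0 mA

V_SG = 0.441 V < |V_tp| = 1.06 V, so the transistor is in cutoff.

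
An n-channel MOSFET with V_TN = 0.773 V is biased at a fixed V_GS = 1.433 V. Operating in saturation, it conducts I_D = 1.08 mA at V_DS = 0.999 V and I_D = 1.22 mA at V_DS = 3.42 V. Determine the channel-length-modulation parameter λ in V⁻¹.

λ = 0.0566 V⁻¹

With V_GS fixed, I_D ∝ (1 + λ V_DS) in saturation, so I_D2/I_D1 = (1 + λ V_DS2)/(1 + λ V_DS1).
1.22/1.08 = 1.13 = (1 + 3.42 λ)/(1 + 0.999 λ).
Solving: λ (I_D1 V_DS2 − I_D2 V_DS1) = I_D2 − I_D1, so λ = (1.22 − 1.08) / (1.08 × 3.42 − 1.22 × 0.999) = 0.14 / 2.47 = 0.0566 V⁻¹.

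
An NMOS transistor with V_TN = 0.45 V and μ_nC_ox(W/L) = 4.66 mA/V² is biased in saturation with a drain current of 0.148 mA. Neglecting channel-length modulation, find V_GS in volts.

In saturation I_D = ½ k_n (V_GS − V_TN)², so V_GS − V_TN = √(2 I_D / k_n) = √(2 × 0.148 / 4.66) = 0.252 V.
V_GS = 0.45 + 0.252 = 0.702 V.

V_GS = 0.702 V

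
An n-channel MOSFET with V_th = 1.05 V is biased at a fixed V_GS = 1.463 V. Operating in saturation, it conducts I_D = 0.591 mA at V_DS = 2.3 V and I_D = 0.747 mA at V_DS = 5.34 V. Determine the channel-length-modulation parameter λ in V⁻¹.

λ = 0.108 V⁻¹

With V_GS fixed, I_D ∝ (1 + λ V_DS) in saturation, so I_D2/I_D1 = (1 + λ V_DS2)/(1 + λ V_DS1).
0.747/0.591 = 1.264 = (1 + 5.34 λ)/(1 + 2.3 λ).
Solving: λ (I_D1 V_DS2 − I_D2 V_DS1) = I_D2 − I_D1, so λ = (0.747 − 0.591) / (0.591 × 5.34 − 0.747 × 2.3) = 0.156 / 1.44 = 0.108 V⁻¹.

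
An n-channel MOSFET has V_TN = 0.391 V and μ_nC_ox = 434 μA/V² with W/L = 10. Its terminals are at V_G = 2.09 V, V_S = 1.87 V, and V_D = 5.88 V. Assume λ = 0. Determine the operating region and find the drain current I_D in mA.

V_GS = V_G − V_S = 2.09 − 1.87 = 0.22 V; V_DS = V_D − V_S = 5.88 − 1.87 = 4.01 V.
V_GS = 0.22 V < V_TN = 0.391 V, so the transistor is in cutoff.

Cutoff; I_D = 0 mA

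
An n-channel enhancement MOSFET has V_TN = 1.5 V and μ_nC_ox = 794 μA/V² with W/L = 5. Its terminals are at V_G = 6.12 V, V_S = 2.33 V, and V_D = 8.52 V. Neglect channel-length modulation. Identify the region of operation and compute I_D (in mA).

Saturation; I_D = 10.4 mA

V_GS = V_G − V_S = 6.12 − 2.33 = 3.79 V; V_DS = V_D − V_S = 8.52 − 2.33 = 6.19 V.
k_n = μ_nC_ox · (W/L) = 3.97 mA/V².
V_ov = V_GS − V_TN = 3.79 − 1.5 = 2.29 V.
Since V_DS = 6.19 V ≥ V_ov = 2.29 V, the device is in saturation.
I_D = ½ k_n V_ov² = 0.5 × 3.97 × 2.29² = 10.4 mA.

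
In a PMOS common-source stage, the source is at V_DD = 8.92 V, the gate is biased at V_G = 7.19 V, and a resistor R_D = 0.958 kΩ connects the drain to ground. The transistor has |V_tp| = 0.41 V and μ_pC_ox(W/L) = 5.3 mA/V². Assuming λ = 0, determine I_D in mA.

I_D = 4.62 mA

V_SG = V_DD − V_G = 8.92 − 7.19 = 1.73 V, so V_ov = 1.73 − 0.41 = 1.32 V.
Assume saturation: I_D = ½ k_p V_ov² = 0.5 × 5.3 × 1.32² = 4.62 mA, giving V_SD = V_DD − I_D R_D = 8.92 − 4.62 × 0.958 = 4.5 V.
V_SD = 4.5 V ≥ V_ov = 1.32 V, confirming saturation.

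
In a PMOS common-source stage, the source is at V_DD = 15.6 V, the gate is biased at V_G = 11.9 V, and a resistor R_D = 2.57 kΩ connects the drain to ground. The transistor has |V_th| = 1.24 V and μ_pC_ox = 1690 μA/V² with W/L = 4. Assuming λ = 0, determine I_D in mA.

I_D = 5.92 mA

V_SG = V_DD − V_G = 15.6 − 11.9 = 3.7 V, so V_ov = 3.7 − 1.24 = 2.46 V.
k_p = μ_pC_ox · (W/L) = 6.76 mA/V².
Assume saturation: I_D = ½ k_p V_ov² = 0.5 × 6.76 × 2.46² = 20.5 mA, giving V_SD = V_DD − I_D R_D = 15.6 − 20.5 × 2.57 = -37 V.
But -37 V < V_ov = 2.46 V, so the device is actually in triode.
In triode I_D = k_p[V_ov V_SD − ½ V_SD²] and I_D = (V_DD − V_SD)/R_D. Equating: 8.69 V_SD² − 43.74 V_SD + 15.6 = 0, giving V_SD = 0.386 V (the root below V_ov).
I_D = (15.6 − 0.386) / 2.57 = 5.92 mA.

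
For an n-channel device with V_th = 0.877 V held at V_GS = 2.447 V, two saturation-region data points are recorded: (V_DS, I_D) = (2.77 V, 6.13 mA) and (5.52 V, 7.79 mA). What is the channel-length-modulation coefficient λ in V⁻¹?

With V_GS fixed, I_D ∝ (1 + λ V_DS) in saturation, so I_D2/I_D1 = (1 + λ V_DS2)/(1 + λ V_DS1).
7.79/6.13 = 1.271 = (1 + 5.52 λ)/(1 + 2.77 λ).
Solving: λ (I_D1 V_DS2 − I_D2 V_DS1) = I_D2 − I_D1, so λ = (7.79 − 6.13) / (6.13 × 5.52 − 7.79 × 2.77) = 1.66 / 12.3 = 0.135 V⁻¹.

λ = 0.135 V⁻¹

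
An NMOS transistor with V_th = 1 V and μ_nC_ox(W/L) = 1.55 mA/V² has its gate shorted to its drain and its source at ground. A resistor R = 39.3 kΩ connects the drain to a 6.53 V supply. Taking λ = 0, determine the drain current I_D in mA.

I_D = 0.130 mA

With gate tied to drain, V_GS = V_DS ≥ V_GS − V_th, so the device is in saturation.
KCL at the drain: ½ k_n (V_GS − V_th)² = (V_DD − V_GS)/R.
Let x = V_GS − 1. Then 30.5 x² + x − 5.53 = 0, giving x = 0.41 V (positive root), so V_GS = 1.41 V.
I_D = (V_DD − V_GS)/R = (6.53 − 1.41) / 39.3 = 0.13 mA.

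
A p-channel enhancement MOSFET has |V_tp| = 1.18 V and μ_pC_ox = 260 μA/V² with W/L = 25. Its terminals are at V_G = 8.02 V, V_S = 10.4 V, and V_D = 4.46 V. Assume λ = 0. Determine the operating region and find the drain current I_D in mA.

V_SG = V_S − V_G = 10.4 − 8.02 = 2.38 V; V_SD = V_S − V_D = 10.4 − 4.46 = 5.94 V.
k_p = μ_pC_ox · (W/L) = 6.5 mA/V².
V_ov = V_SG − |V_tp| = 2.38 − 1.18 = 1.2 V.
Since V_SD = 5.94 V ≥ V_ov = 1.2 V, the device is in saturation.
I_D = ½ k_p V_ov² = 0.5 × 6.5 × 1.2² = 4.68 mA.

Saturation; I_D = 4.68 mA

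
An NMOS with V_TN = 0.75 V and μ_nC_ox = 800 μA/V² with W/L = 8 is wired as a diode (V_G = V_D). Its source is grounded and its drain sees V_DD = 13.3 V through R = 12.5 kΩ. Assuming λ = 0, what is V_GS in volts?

With gate tied to drain, V_GS = V_DS ≥ V_GS − V_TN, so the device is in saturation.
k_n = μ_nC_ox · (W/L) = 6.4 mA/V².
KCL at the drain: ½ k_n (V_GS − V_TN)² = (V_DD − V_GS)/R.
Let x = V_GS − 0.75. Then 40 x² + x − 12.55 = 0, giving x = 0.548 V (positive root), so V_GS = 1.3 V.
I_D = (V_DD − V_GS)/R = (13.3 − 1.3) / 12.5 = 0.96 mA.

V_GS = 1.30 V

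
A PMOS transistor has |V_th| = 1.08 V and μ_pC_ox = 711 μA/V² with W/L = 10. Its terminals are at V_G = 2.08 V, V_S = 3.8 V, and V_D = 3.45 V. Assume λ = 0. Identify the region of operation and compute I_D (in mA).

Triode; I_D = 1.16 mA

V_SG = V_S − V_G = 3.8 − 2.08 = 1.72 V; V_SD = V_S − V_D = 3.8 − 3.45 = 0.35 V.
k_p = μ_pC_ox · (W/L) = 7.11 mA/V².
V_ov = V_SG − |V_th| = 1.72 − 1.08 = 0.64 V.
Since V_SD = 0.35 V < V_ov = 0.64 V, the device is in the triode region.
I_D = k_p [V_ov · V_SD − ½ V_SD²] = 7.11 × [0.64 × 0.35 − 0.5 × 0.35²] = 1.16 mA.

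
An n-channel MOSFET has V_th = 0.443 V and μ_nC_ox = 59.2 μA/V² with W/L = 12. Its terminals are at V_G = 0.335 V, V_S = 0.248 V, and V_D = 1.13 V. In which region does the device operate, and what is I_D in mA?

V_GS = V_G − V_S = 0.335 − 0.248 = 0.087 V; V_DS = V_D − V_S = 1.13 − 0.248 = 0.882 V.
V_GS = 0.087 V < V_th = 0.443 V, so the transistor is in cutoff.

Cutoff; I_D = 0 mA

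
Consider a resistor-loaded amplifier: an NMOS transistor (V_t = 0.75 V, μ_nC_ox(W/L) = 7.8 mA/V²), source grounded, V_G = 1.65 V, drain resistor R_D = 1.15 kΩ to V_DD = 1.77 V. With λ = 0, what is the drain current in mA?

V_GS = V_G = 1.65 V, so V_ov = 1.65 − 0.75 = 0.9 V.
Assume saturation: I_D = ½ k_n V_ov² = 0.5 × 7.8 × 0.9² = 3.16 mA, giving V_DS = V_DD − I_D R_D = 1.77 − 3.16 × 1.15 = -1.86 V.
But -1.86 V < V_ov = 0.9 V, so the device is actually in triode.
In triode I_D = k_n[V_ov V_DS − ½ V_DS²] and I_D = (V_DD − V_DS)/R_D. Equating: 4.48 V_DS² − 9.073 V_DS + 1.77 = 0, giving V_DS = 0.219 V (the root below V_ov).
I_D = (1.77 − 0.219) / 1.15 = 1.35 mA.

I_D = 1.35 mA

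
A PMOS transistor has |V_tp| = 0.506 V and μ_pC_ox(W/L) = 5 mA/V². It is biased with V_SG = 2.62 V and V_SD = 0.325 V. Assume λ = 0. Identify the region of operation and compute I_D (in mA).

Triode; I_D = 3.17 mA

V_ov = V_SG − |V_tp| = 2.62 − 0.506 = 2.11 V.
Since V_SD = 0.325 V < V_ov = 2.11 V, the device is in the triode region.
I_D = k_p [V_ov · V_SD − ½ V_SD²] = 5 × [2.11 × 0.325 − 0.5 × 0.325²] = 3.17 mA.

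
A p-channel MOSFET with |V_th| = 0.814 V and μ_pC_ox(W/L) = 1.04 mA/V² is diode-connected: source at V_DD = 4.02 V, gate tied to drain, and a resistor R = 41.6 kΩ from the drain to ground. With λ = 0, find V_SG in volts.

With gate tied to drain, V_SG = V_SD ≥ V_SG − |V_th|, so the device is in saturation.
KCL at the drain: ½ k_p (V_SG − |V_th|)² = (V_DD − V_SG)/R.
Let x = V_SG − 0.814. Then 21.6 x² + x − 3.206 = 0, giving x = 0.363 V (positive root), so V_SG = 1.18 V.
I_D = (V_DD − V_SG)/R = (4.02 − 1.18) / 41.6 = 0.0684 mA.

V_SG = 1.18 V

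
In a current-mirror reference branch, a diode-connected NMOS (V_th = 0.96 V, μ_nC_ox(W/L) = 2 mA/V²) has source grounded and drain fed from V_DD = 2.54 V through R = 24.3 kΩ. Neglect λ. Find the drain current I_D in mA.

I_D = 0.0553 mA

With gate tied to drain, V_GS = V_DS ≥ V_GS − V_th, so the device is in saturation.
KCL at the drain: ½ k_n (V_GS − V_th)² = (V_DD − V_GS)/R.
Let x = V_GS − 0.96. Then 24.3 x² + x − 1.58 = 0, giving x = 0.235 V (positive root), so V_GS = 1.2 V.
I_D = (V_DD − V_GS)/R = (2.54 − 1.2) / 24.3 = 0.0553 mA.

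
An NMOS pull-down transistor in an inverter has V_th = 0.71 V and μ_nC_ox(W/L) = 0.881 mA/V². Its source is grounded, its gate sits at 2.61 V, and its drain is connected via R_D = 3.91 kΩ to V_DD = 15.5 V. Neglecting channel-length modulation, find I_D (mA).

V_GS = V_G = 2.61 V, so V_ov = 2.61 − 0.71 = 1.9 V.
Assume saturation: I_D = ½ k_n V_ov² = 0.5 × 0.881 × 1.9² = 1.59 mA, giving V_DS = V_DD − I_D R_D = 15.5 − 1.59 × 3.91 = 9.28 V.
V_DS = 9.28 V ≥ V_ov = 1.9 V, confirming saturation.

I_D = 1.59 mA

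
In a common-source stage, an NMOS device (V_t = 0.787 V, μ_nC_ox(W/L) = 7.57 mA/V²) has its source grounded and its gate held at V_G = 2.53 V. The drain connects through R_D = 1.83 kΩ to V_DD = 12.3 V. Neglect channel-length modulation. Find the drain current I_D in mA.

V_GS = V_G = 2.53 V, so V_ov = 2.53 − 0.787 = 1.74 V.
Assume saturation: I_D = ½ k_n V_ov² = 0.5 × 7.57 × 1.74² = 11.5 mA, giving V_DS = V_DD − I_D R_D = 12.3 − 11.5 × 1.83 = -8.74 V.
But -8.74 V < V_ov = 1.74 V, so the device is actually in triode.
In triode I_D = k_n[V_ov V_DS − ½ V_DS²] and I_D = (V_DD − V_DS)/R_D. Equating: 6.93 V_DS² − 25.15 V_DS + 12.3 = 0, giving V_DS = 0.583 V (the root below V_ov).
I_D = (12.3 − 0.583) / 1.83 = 6.4 mA.

I_D = 6.40 mA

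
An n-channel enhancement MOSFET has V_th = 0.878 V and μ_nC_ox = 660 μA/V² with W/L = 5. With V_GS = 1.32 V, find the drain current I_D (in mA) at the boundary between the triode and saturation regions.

At the boundary V_DS = V_ov = V_GS − V_th = 1.32 − 0.878 = 0.442 V.
k_n = μ_nC_ox · (W/L) = 3.3 mA/V².
I_D = ½ k_n V_ov² = 0.5 × 3.3 × 0.442² = 0.322 mA.

I_D = 0.322 mA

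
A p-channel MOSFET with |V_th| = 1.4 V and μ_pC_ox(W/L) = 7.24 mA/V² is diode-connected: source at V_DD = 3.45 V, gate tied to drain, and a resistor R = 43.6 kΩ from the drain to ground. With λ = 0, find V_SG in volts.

V_SG = 1.51 V

With gate tied to drain, V_SG = V_SD ≥ V_SG − |V_th|, so the device is in saturation.
KCL at the drain: ½ k_p (V_SG − |V_th|)² = (V_DD − V_SG)/R.
Let x = V_SG − 1.4. Then 158 x² + x − 2.05 = 0, giving x = 0.111 V (positive root), so V_SG = 1.51 V.
I_D = (V_DD − V_SG)/R = (3.45 − 1.51) / 43.6 = 0.0445 mA.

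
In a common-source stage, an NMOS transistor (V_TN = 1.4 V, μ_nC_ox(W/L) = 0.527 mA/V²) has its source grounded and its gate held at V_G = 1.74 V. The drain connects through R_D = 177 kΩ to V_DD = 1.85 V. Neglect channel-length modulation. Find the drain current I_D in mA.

V_GS = V_G = 1.74 V, so V_ov = 1.74 − 1.4 = 0.34 V.
Assume saturation: I_D = ½ k_n V_ov² = 0.5 × 0.527 × 0.34² = 0.0305 mA, giving V_DS = V_DD − I_D R_D = 1.85 − 0.0305 × 177 = -3.54 V.
But -3.54 V < V_ov = 0.34 V, so the device is actually in triode.
In triode I_D = k_n[V_ov V_DS − ½ V_DS²] and I_D = (V_DD − V_DS)/R_D. Equating: 46.6 V_DS² − 32.71 V_DS + 1.85 = 0, giving V_DS = 0.062 V (the root below V_ov).
I_D = (1.85 − 0.062) / 177 = 0.0101 mA.

I_D = 0.0101 mA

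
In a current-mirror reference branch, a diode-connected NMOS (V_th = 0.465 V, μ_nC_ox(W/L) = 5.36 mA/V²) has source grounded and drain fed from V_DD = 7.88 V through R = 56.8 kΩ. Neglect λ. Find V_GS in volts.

V_GS = 0.682 V

With gate tied to drain, V_GS = V_DS ≥ V_GS − V_th, so the device is in saturation.
KCL at the drain: ½ k_n (V_GS − V_th)² = (V_DD − V_GS)/R.
Let x = V_GS − 0.465. Then 152 x² + x − 7.415 = 0, giving x = 0.217 V (positive root), so V_GS = 0.682 V.
I_D = (V_DD − V_GS)/R = (7.88 − 0.682) / 56.8 = 0.127 mA.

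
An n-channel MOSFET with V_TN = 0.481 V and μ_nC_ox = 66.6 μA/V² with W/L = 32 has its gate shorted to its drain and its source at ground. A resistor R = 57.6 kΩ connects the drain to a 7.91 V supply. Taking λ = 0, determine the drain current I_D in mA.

With gate tied to drain, V_GS = V_DS ≥ V_GS − V_TN, so the device is in saturation.
k_n = μ_nC_ox · (W/L) = 2.131 mA/V².
KCL at the drain: ½ k_n (V_GS − V_TN)² = (V_DD − V_GS)/R.
Let x = V_GS − 0.481. Then 61.4 x² + x − 7.429 = 0, giving x = 0.34 V (positive root), so V_GS = 0.821 V.
I_D = (V_DD − V_GS)/R = (7.91 − 0.821) / 57.6 = 0.123 mA.

I_D = 0.123 mA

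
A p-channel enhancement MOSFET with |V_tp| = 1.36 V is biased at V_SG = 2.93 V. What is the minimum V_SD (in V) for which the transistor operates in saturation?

The boundary between triode and saturation is V_SD = V_SG − |V_tp| = V_ov.
V_ov = 2.93 − 1.36 = 1.57 V.

V_SD,sat = 1.57 V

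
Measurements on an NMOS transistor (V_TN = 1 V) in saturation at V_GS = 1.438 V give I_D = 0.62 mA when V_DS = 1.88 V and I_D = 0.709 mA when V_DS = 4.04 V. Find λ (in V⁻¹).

With V_GS fixed, I_D ∝ (1 + λ V_DS) in saturation, so I_D2/I_D1 = (1 + λ V_DS2)/(1 + λ V_DS1).
0.709/0.62 = 1.144 = (1 + 4.04 λ)/(1 + 1.88 λ).
Solving: λ (I_D1 V_DS2 − I_D2 V_DS1) = I_D2 − I_D1, so λ = (0.709 − 0.62) / (0.62 × 4.04 − 0.709 × 1.88) = 0.089 / 1.17 = 0.0759 V⁻¹.

λ = 0.0759 V⁻¹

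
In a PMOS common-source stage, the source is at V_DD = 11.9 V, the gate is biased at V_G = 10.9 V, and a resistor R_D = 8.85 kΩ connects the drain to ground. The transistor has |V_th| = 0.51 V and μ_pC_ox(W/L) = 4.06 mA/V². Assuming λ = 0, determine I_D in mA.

I_D = 0.487 mA

V_SG = V_DD − V_G = 11.9 − 10.9 = 1 V, so V_ov = 1 − 0.51 = 0.49 V.
Assume saturation: I_D = ½ k_p V_ov² = 0.5 × 4.06 × 0.49² = 0.487 mA, giving V_SD = V_DD − I_D R_D = 11.9 − 0.487 × 8.85 = 7.59 V.
V_SD = 7.59 V ≥ V_ov = 0.49 V, confirming saturation.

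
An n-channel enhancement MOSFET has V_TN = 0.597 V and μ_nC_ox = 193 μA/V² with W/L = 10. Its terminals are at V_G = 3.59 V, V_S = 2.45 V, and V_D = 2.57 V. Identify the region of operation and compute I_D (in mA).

V_GS = V_G − V_S = 3.59 − 2.45 = 1.14 V; V_DS = V_D − V_S = 2.57 − 2.45 = 0.12 V.
k_n = μ_nC_ox · (W/L) = 1.93 mA/V².
V_ov = V_GS − V_TN = 1.14 − 0.597 = 0.543 V.
Since V_DS = 0.12 V < V_ov = 0.543 V, the device is in the triode region.
I_D = k_n [V_ov · V_DS − ½ V_DS²] = 1.93 × [0.543 × 0.12 − 0.5 × 0.12²] = 0.112 mA.

Triode; I_D = 0.112 mA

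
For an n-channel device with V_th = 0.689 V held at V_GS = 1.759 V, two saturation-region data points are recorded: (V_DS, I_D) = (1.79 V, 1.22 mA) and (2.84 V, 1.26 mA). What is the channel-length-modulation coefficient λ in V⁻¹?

λ = 0.0331 V⁻¹

With V_GS fixed, I_D ∝ (1 + λ V_DS) in saturation, so I_D2/I_D1 = (1 + λ V_DS2)/(1 + λ V_DS1).
1.26/1.22 = 1.033 = (1 + 2.84 λ)/(1 + 1.79 λ).
Solving: λ (I_D1 V_DS2 − I_D2 V_DS1) = I_D2 − I_D1, so λ = (1.26 − 1.22) / (1.22 × 2.84 − 1.26 × 1.79) = 0.04 / 1.21 = 0.0331 V⁻¹.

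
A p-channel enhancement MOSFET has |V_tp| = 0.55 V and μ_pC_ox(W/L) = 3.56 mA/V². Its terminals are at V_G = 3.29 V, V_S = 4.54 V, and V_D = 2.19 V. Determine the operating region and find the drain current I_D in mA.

Saturation; I_D = 0.872 mA

V_SG = V_S − V_G = 4.54 − 3.29 = 1.25 V; V_SD = V_S − V_D = 4.54 − 2.19 = 2.35 V.
V_ov = V_SG − |V_tp| = 1.25 − 0.55 = 0.7 V.
Since V_SD = 2.35 V ≥ V_ov = 0.7 V, the device is in saturation.
I_D = ½ k_p V_ov² = 0.5 × 3.56 × 0.7² = 0.872 mA.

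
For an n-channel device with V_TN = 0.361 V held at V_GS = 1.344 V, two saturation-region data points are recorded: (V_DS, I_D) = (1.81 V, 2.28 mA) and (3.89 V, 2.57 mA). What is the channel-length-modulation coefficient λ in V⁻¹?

λ = 0.0688 V⁻¹

With V_GS fixed, I_D ∝ (1 + λ V_DS) in saturation, so I_D2/I_D1 = (1 + λ V_DS2)/(1 + λ V_DS1).
2.57/2.28 = 1.127 = (1 + 3.89 λ)/(1 + 1.81 λ).
Solving: λ (I_D1 V_DS2 − I_D2 V_DS1) = I_D2 − I_D1, so λ = (2.57 − 2.28) / (2.28 × 3.89 − 2.57 × 1.81) = 0.29 / 4.22 = 0.0688 V⁻¹.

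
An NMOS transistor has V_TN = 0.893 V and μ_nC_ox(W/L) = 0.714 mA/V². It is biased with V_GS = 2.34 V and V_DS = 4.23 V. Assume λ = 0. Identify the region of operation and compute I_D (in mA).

V_ov = V_GS − V_TN = 2.34 − 0.893 = 1.45 V.
Since V_DS = 4.23 V ≥ V_ov = 1.45 V, the device is in saturation.
I_D = ½ k_n V_ov² = 0.5 × 0.714 × 1.45² = 0.747 mA.

Saturation; I_D = 0.747 mA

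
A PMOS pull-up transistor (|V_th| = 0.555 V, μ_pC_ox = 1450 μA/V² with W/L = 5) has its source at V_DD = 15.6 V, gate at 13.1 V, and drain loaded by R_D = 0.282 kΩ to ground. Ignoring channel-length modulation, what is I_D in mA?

I_D = 13.7 mA

V_SG = V_DD − V_G = 15.6 − 13.1 = 2.5 V, so V_ov = 2.5 − 0.555 = 1.94 V.
k_p = μ_pC_ox · (W/L) = 7.25 mA/V².
Assume saturation: I_D = ½ k_p V_ov² = 0.5 × 7.25 × 1.94² = 13.7 mA, giving V_SD = V_DD − I_D R_D = 15.6 − 13.7 × 0.282 = 11.7 V.
V_SD = 11.7 V ≥ V_ov = 1.94 V, confirming saturation.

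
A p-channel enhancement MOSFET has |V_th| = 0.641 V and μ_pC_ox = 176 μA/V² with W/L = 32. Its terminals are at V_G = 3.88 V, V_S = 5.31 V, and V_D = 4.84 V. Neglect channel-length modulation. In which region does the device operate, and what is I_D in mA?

V_SG = V_S − V_G = 5.31 − 3.88 = 1.43 V; V_SD = V_S − V_D = 5.31 − 4.84 = 0.47 V.
k_p = μ_pC_ox · (W/L) = 5.632 mA/V².
V_ov = V_SG − |V_th| = 1.43 − 0.641 = 0.789 V.
Since V_SD = 0.47 V < V_ov = 0.789 V, the device is in the triode region.
I_D = k_p [V_ov · V_SD − ½ V_SD²] = 5.632 × [0.789 × 0.47 − 0.5 × 0.47²] = 1.47 mA.

Triode; I_D = 1.47 mA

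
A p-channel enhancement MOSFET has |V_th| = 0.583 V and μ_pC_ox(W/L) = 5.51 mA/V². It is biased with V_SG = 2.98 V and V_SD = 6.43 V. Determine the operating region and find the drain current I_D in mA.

V_ov = V_SG − |V_th| = 2.98 − 0.583 = 2.4 V.
Since V_SD = 6.43 V ≥ V_ov = 2.4 V, the device is in saturation.
I_D = ½ k_p V_ov² = 0.5 × 5.51 × 2.4² = 15.8 mA.

Saturation; I_D = 15.8 mA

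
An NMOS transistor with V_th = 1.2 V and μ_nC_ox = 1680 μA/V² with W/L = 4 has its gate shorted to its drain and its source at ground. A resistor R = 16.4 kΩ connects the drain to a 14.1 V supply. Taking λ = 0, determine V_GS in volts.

With gate tied to drain, V_GS = V_DS ≥ V_GS − V_th, so the device is in saturation.
k_n = μ_nC_ox · (W/L) = 6.72 mA/V².
KCL at the drain: ½ k_n (V_GS − V_th)² = (V_DD − V_GS)/R.
Let x = V_GS − 1.2. Then 55.1 x² + x − 12.9 = 0, giving x = 0.475 V (positive root), so V_GS = 1.67 V.
I_D = (V_DD − V_GS)/R = (14.1 − 1.67) / 16.4 = 0.758 mA.

V_GS = 1.67 V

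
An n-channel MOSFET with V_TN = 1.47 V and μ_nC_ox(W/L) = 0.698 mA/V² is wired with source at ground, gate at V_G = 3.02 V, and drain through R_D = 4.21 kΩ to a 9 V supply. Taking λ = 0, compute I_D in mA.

V_GS = V_G = 3.02 V, so V_ov = 3.02 − 1.47 = 1.55 V.
Assume saturation: I_D = ½ k_n V_ov² = 0.5 × 0.698 × 1.55² = 0.838 mA, giving V_DS = V_DD − I_D R_D = 9 − 0.838 × 4.21 = 5.47 V.
V_DS = 5.47 V ≥ V_ov = 1.55 V, confirming saturation.

I_D = 0.838 mA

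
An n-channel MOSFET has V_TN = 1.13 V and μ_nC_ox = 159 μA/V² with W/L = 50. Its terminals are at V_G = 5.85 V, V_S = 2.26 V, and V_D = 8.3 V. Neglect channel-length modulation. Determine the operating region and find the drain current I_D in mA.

Saturation; I_D = 24.1 mA

V_GS = V_G − V_S = 5.85 − 2.26 = 3.59 V; V_DS = V_D − V_S = 8.3 − 2.26 = 6.04 V.
k_n = μ_nC_ox · (W/L) = 7.95 mA/V².
V_ov = V_GS − V_TN = 3.59 − 1.13 = 2.46 V.
Since V_DS = 6.04 V ≥ V_ov = 2.46 V, the device is in saturation.
I_D = ½ k_n V_ov² = 0.5 × 7.95 × 2.46² = 24.1 mA.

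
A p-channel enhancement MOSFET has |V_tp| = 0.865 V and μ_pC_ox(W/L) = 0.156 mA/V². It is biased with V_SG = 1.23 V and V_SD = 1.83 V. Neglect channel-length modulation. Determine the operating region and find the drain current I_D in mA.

V_ov = V_SG − |V_tp| = 1.23 − 0.865 = 0.365 V.
Since V_SD = 1.83 V ≥ V_ov = 0.365 V, the device is in saturation.
I_D = ½ k_p V_ov² = 0.5 × 0.156 × 0.365² = 0.0104 mA.

Saturation; I_D = 0.0104 mA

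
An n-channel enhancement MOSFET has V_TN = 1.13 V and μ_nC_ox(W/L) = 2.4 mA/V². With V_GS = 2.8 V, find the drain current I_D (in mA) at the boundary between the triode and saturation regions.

I_D = 3.35 mA

At the boundary V_DS = V_ov = V_GS − V_TN = 2.8 − 1.13 = 1.67 V.
I_D = ½ k_n V_ov² = 0.5 × 2.4 × 1.67² = 3.35 mA.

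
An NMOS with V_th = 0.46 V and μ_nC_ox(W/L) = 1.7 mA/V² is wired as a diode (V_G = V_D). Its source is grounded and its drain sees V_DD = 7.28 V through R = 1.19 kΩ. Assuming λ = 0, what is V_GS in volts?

With gate tied to drain, V_GS = V_DS ≥ V_GS − V_th, so the device is in saturation.
KCL at the drain: ½ k_n (V_GS − V_th)² = (V_DD − V_GS)/R.
Let x = V_GS − 0.46. Then 1.01 x² + x − 6.82 = 0, giving x = 2.15 V (positive root), so V_GS = 2.61 V.
I_D = (V_DD − V_GS)/R = (7.28 − 2.61) / 1.19 = 3.93 mA.

V_GS = 2.61 V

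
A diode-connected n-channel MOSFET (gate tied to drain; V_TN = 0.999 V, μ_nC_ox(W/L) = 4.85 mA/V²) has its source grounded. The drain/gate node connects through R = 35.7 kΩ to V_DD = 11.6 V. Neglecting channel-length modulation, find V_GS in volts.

With gate tied to drain, V_GS = V_DS ≥ V_GS − V_TN, so the device is in saturation.
KCL at the drain: ½ k_n (V_GS − V_TN)² = (V_DD − V_GS)/R.
Let x = V_GS − 0.999. Then 86.6 x² + x − 10.6 = 0, giving x = 0.344 V (positive root), so V_GS = 1.34 V.
I_D = (V_DD − V_GS)/R = (11.6 − 1.34) / 35.7 = 0.287 mA.

V_GS = 1.34 V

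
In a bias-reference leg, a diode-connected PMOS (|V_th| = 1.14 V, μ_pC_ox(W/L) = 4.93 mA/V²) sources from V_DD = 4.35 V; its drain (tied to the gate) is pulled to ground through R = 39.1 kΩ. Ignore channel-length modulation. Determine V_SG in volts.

With gate tied to drain, V_SG = V_SD ≥ V_SG − |V_th|, so the device is in saturation.
KCL at the drain: ½ k_p (V_SG − |V_th|)² = (V_DD − V_SG)/R.
Let x = V_SG − 1.14. Then 96.4 x² + x − 3.21 = 0, giving x = 0.177 V (positive root), so V_SG = 1.32 V.
I_D = (V_DD − V_SG)/R = (4.35 − 1.32) / 39.1 = 0.0776 mA.

V_SG = 1.32 V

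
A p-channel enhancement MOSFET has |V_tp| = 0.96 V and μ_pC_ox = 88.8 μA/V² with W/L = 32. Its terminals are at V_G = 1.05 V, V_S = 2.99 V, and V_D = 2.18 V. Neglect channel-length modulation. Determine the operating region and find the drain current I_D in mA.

V_SG = V_S − V_G = 2.99 − 1.05 = 1.94 V; V_SD = V_S − V_D = 2.99 − 2.18 = 0.81 V.
k_p = μ_pC_ox · (W/L) = 2.842 mA/V².
V_ov = V_SG − |V_tp| = 1.94 − 0.96 = 0.98 V.
Since V_SD = 0.81 V < V_ov = 0.98 V, the device is in the triode region.
I_D = k_p [V_ov · V_SD − ½ V_SD²] = 2.842 × [0.98 × 0.81 − 0.5 × 0.81²] = 1.32 mA.

Triode; I_D = 1.32 mA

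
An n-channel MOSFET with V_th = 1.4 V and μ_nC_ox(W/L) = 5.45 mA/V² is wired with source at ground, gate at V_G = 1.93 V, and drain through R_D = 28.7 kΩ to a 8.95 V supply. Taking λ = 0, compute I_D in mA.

V_GS = V_G = 1.93 V, so V_ov = 1.93 − 1.4 = 0.53 V.
Assume saturation: I_D = ½ k_n V_ov² = 0.5 × 5.45 × 0.53² = 0.765 mA, giving V_DS = V_DD − I_D R_D = 8.95 − 0.765 × 28.7 = -13 V.
But -13 V < V_ov = 0.53 V, so the device is actually in triode.
In triode I_D = k_n[V_ov V_DS − ½ V_DS²] and I_D = (V_DD − V_DS)/R_D. Equating: 78.2 V_DS² − 83.9 V_DS + 8.95 = 0, giving V_DS = 0.12 V (the root below V_ov).
I_D = (8.95 − 0.12) / 28.7 = 0.308 mA.

I_D = 0.308 mA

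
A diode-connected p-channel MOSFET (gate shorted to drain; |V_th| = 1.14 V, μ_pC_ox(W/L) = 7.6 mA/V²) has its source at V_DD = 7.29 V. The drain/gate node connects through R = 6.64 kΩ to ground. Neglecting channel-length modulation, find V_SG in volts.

V_SG = 1.61 V

With gate tied to drain, V_SG = V_SD ≥ V_SG − |V_th|, so the device is in saturation.
KCL at the drain: ½ k_p (V_SG − |V_th|)² = (V_DD − V_SG)/R.
Let x = V_SG − 1.14. Then 25.2 x² + x − 6.15 = 0, giving x = 0.474 V (positive root), so V_SG = 1.61 V.
I_D = (V_DD − V_SG)/R = (7.29 − 1.61) / 6.64 = 0.855 mA.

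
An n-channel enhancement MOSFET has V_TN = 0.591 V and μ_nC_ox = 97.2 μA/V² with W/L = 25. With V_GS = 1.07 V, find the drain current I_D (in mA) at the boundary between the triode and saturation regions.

At the boundary V_DS = V_ov = V_GS − V_TN = 1.07 − 0.591 = 0.479 V.
k_n = μ_nC_ox · (W/L) = 2.43 mA/V².
I_D = ½ k_n V_ov² = 0.5 × 2.43 × 0.479² = 0.279 mA.

I_D = 0.279 mA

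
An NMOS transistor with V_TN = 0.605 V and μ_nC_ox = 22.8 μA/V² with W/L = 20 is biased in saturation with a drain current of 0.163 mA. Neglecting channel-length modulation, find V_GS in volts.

k_n = μ_nC_ox · (W/L) = 0.456 mA/V².
In saturation I_D = ½ k_n (V_GS − V_TN)², so V_GS − V_TN = √(2 I_D / k_n) = √(2 × 0.163 / 0.456) = 0.846 V.
V_GS = 0.605 + 0.846 = 1.45 V.

V_GS = 1.45 V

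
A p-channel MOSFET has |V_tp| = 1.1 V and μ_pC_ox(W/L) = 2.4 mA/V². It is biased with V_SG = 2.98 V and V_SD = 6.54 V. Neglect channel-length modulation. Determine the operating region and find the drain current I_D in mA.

Saturation; I_D = 4.24 mA

V_ov = V_SG − |V_tp| = 2.98 − 1.1 = 1.88 V.
Since V_SD = 6.54 V ≥ V_ov = 1.88 V, the device is in saturation.
I_D = ½ k_p V_ov² = 0.5 × 2.4 × 1.88² = 4.24 mA.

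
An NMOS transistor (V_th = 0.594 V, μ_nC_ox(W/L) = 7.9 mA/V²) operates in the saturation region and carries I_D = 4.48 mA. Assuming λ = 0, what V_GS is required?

In saturation I_D = ½ k_n (V_GS − V_th)², so V_GS − V_th = √(2 I_D / k_n) = √(2 × 4.48 / 7.9) = 1.06 V.
V_GS = 0.594 + 1.06 = 1.66 V.

V_GS = 1.66 V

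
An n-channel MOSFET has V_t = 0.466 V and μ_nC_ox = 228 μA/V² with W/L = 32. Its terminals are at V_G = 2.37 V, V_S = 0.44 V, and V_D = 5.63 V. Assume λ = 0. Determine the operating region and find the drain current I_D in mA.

V_GS = V_G − V_S = 2.37 − 0.44 = 1.93 V; V_DS = V_D − V_S = 5.63 − 0.44 = 5.19 V.
k_n = μ_nC_ox · (W/L) = 7.296 mA/V².
V_ov = V_GS − V_t = 1.93 − 0.466 = 1.46 V.
Since V_DS = 5.19 V ≥ V_ov = 1.46 V, the device is in saturation.
I_D = ½ k_n V_ov² = 0.5 × 7.296 × 1.46² = 7.82 mA.

Saturation; I_D = 7.82 mA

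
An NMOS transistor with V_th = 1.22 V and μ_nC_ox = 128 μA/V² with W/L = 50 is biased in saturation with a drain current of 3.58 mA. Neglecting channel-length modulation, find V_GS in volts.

k_n = μ_nC_ox · (W/L) = 6.4 mA/V².
In saturation I_D = ½ k_n (V_GS − V_th)², so V_GS − V_th = √(2 I_D / k_n) = √(2 × 3.58 / 6.4) = 1.06 V.
V_GS = 1.22 + 1.06 = 2.28 V.

V_GS = 2.28 V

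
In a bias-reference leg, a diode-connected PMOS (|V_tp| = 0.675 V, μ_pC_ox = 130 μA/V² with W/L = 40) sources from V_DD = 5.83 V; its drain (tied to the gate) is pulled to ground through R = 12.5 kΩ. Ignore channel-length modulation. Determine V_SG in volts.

V_SG = 1.06 V

With gate tied to drain, V_SG = V_SD ≥ V_SG − |V_tp|, so the device is in saturation.
k_p = μ_pC_ox · (W/L) = 5.2 mA/V².
KCL at the drain: ½ k_p (V_SG − |V_tp|)² = (V_DD − V_SG)/R.
Let x = V_SG − 0.675. Then 32.5 x² + x − 5.155 = 0, giving x = 0.383 V (positive root), so V_SG = 1.06 V.
I_D = (V_DD − V_SG)/R = (5.83 − 1.06) / 12.5 = 0.382 mA.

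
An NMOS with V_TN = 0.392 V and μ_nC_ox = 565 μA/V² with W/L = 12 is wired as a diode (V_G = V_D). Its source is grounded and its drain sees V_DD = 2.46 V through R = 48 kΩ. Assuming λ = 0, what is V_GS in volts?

With gate tied to drain, V_GS = V_DS ≥ V_GS − V_TN, so the device is in saturation.
k_n = μ_nC_ox · (W/L) = 6.78 mA/V².
KCL at the drain: ½ k_n (V_GS − V_TN)² = (V_DD − V_GS)/R.
Let x = V_GS − 0.392. Then 163 x² + x − 2.068 = 0, giving x = 0.11 V (positive root), so V_GS = 0.502 V.
I_D = (V_DD − V_GS)/R = (2.46 − 0.502) / 48 = 0.0408 mA.

V_GS = 0.502 V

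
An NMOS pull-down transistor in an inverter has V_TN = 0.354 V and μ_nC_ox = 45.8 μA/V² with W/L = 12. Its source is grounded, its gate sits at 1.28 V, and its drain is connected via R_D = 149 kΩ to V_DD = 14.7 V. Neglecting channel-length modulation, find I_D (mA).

V_GS = V_G = 1.28 V, so V_ov = 1.28 − 0.354 = 0.926 V.
k_n = μ_nC_ox · (W/L) = 0.5496 mA/V².
Assume saturation: I_D = ½ k_n V_ov² = 0.5 × 0.5496 × 0.926² = 0.236 mA, giving V_DS = V_DD − I_D R_D = 14.7 − 0.236 × 149 = -20.4 V.
But -20.4 V < V_ov = 0.926 V, so the device is actually in triode.
In triode I_D = k_n[V_ov V_DS − ½ V_DS²] and I_D = (V_DD − V_DS)/R_D. Equating: 40.9 V_DS² − 76.83 V_DS + 14.7 = 0, giving V_DS = 0.216 V (the root below V_ov).
I_D = (14.7 − 0.216) / 149 = 0.0972 mA.

I_D = 0.0972 mA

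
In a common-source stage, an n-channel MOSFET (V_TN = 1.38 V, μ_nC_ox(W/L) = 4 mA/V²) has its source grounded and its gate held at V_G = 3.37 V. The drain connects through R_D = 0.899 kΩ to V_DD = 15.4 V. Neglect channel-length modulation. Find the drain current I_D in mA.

V_GS = V_G = 3.37 V, so V_ov = 3.37 − 1.38 = 1.99 V.
Assume saturation: I_D = ½ k_n V_ov² = 0.5 × 4 × 1.99² = 7.92 mA, giving V_DS = V_DD − I_D R_D = 15.4 − 7.92 × 0.899 = 8.28 V.
V_DS = 8.28 V ≥ V_ov = 1.99 V, confirming saturation.

I_D = 7.92 mA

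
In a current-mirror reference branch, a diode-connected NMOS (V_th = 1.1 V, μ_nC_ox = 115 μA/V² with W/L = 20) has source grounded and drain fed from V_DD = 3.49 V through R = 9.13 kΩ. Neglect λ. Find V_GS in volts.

With gate tied to drain, V_GS = V_DS ≥ V_GS − V_th, so the device is in saturation.
k_n = μ_nC_ox · (W/L) = 2.3 mA/V².
KCL at the drain: ½ k_n (V_GS − V_th)² = (V_DD − V_GS)/R.
Let x = V_GS − 1.1. Then 10.5 x² + x − 2.39 = 0, giving x = 0.432 V (positive root), so V_GS = 1.53 V.
I_D = (V_DD − V_GS)/R = (3.49 − 1.53) / 9.13 = 0.214 mA.

V_GS = 1.53 V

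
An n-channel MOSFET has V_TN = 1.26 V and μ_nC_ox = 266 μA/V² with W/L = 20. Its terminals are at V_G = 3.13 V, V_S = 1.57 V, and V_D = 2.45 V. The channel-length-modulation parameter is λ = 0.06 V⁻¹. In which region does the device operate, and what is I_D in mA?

Saturation; I_D = 0.252 mA

V_GS = V_G − V_S = 3.13 − 1.57 = 1.56 V; V_DS = V_D − V_S = 2.45 − 1.57 = 0.88 V.
k_n = μ_nC_ox · (W/L) = 5.32 mA/V².
V_ov = V_GS − V_TN = 1.56 − 1.26 = 0.3 V.
Since V_DS = 0.88 V ≥ V_ov = 0.3 V, the device is in saturation.
I_D = ½ k_n V_ov² (1 + λ V_DS) = 0.5 × 5.32 × 0.3² × (1 + 0.06 × 0.88) = 0.252 mA.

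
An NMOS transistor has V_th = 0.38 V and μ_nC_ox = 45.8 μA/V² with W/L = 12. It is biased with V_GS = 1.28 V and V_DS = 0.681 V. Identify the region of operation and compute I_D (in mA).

k_n = μ_nC_ox · (W/L) = 0.5496 mA/V².
V_ov = V_GS − V_th = 1.28 − 0.38 = 0.9 V.
Since V_DS = 0.681 V < V_ov = 0.9 V, the device is in the triode region.
I_D = k_n [V_ov · V_DS − ½ V_DS²] = 0.5496 × [0.9 × 0.681 − 0.5 × 0.681²] = 0.209 mA.

Triode; I_D = 0.209 mA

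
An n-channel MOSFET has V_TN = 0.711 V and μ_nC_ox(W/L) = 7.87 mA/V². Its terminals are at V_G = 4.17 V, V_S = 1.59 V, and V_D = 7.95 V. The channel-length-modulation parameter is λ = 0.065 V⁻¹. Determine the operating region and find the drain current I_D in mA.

Saturation; I_D = 19.4 mA

V_GS = V_G − V_S = 4.17 − 1.59 = 2.58 V; V_DS = V_D − V_S = 7.95 − 1.59 = 6.36 V.
V_ov = V_GS − V_TN = 2.58 − 0.711 = 1.87 V.
Since V_DS = 6.36 V ≥ V_ov = 1.87 V, the device is in saturation.
I_D = ½ k_n V_ov² (1 + λ V_DS) = 0.5 × 7.87 × 1.87² × (1 + 0.065 × 6.36) = 19.4 mA.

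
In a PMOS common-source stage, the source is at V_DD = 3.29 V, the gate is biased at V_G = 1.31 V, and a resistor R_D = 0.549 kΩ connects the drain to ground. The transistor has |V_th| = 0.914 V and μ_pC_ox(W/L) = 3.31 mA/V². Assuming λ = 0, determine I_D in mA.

I_D = 1.88 mA

V_SG = V_DD − V_G = 3.29 − 1.31 = 1.98 V, so V_ov = 1.98 − 0.914 = 1.07 V.
Assume saturation: I_D = ½ k_p V_ov² = 0.5 × 3.31 × 1.07² = 1.88 mA, giving V_SD = V_DD − I_D R_D = 3.29 − 1.88 × 0.549 = 2.26 V.
V_SD = 2.26 V ≥ V_ov = 1.07 V, confirming saturation.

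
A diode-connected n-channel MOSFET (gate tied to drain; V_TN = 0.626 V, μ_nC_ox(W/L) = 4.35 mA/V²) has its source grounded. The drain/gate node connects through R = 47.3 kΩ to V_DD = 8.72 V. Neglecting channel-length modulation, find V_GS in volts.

With gate tied to drain, V_GS = V_DS ≥ V_GS − V_TN, so the device is in saturation.
KCL at the drain: ½ k_n (V_GS − V_TN)² = (V_DD − V_GS)/R.
Let x = V_GS − 0.626. Then 103 x² + x − 8.094 = 0, giving x = 0.276 V (positive root), so V_GS = 0.902 V.
I_D = (V_DD − V_GS)/R = (8.72 − 0.902) / 47.3 = 0.165 mA.

V_GS = 0.902 V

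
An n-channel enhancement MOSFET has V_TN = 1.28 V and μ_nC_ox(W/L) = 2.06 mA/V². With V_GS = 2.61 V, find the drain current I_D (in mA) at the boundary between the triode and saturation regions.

I_D = 1.82 mA

At the boundary V_DS = V_ov = V_GS − V_TN = 2.61 − 1.28 = 1.33 V.
I_D = ½ k_n V_ov² = 0.5 × 2.06 × 1.33² = 1.82 mA.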